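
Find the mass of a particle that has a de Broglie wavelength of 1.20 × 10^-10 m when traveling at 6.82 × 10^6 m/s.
8.10 × 10^-31 kg

From the de Broglie relation λ = h/(mv), we solve for m:

m = h/(λv)
m = (6.626 × 10^-34 J·s) / (1.20 × 10^-10 m × 6.82 × 10^6 m/s)
m = 8.10 × 10^-31 kg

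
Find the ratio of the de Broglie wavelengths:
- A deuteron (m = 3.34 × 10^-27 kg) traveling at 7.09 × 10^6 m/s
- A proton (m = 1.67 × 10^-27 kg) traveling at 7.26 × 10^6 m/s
λ₁/λ₂ = 0.512

Using λ = h/(mv):

λ₁ = h/(m₁v₁) = 2.80 × 10^-14 m
λ₂ = h/(m₂v₂) = 5.47 × 10^-14 m

Ratio λ₁/λ₂ = (m₂v₂)/(m₁v₁)
         = (1.67 × 10^-27 kg × 7.26 × 10^6 m/s) / (3.34 × 10^-27 kg × 7.09 × 10^6 m/s)
         = 0.512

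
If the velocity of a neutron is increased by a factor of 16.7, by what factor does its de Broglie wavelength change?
The wavelength decreases by a factor of 16.7.

From λ = h/(mv), the wavelength is inversely proportional to velocity:

λ ∝ 1/v

If v → 16.7v, then λ → λ/16.7

When velocity is increased by a factor of 16.7, the wavelength decreases by a factor of 16.7.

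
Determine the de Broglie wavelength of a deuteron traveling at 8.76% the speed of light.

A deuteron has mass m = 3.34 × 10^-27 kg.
7.55 × 10^-15 m

Using the de Broglie relation λ = h/(mv):

v = 8.76% × c = 2.626 × 10^7 m/s

λ = h/(mv)
λ = (6.626 × 10^-34 J·s) / (3.34 × 10^-27 kg × 2.626 × 10^7 m/s)
λ = 7.55 × 10^-15 m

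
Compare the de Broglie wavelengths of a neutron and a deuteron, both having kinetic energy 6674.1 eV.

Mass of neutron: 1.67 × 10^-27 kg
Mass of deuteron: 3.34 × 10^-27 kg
The neutron has the longer wavelength.

Using λ = h/√(2mKE):

For neutron: λ₁ = h/√(2m₁KE) = 3.51 × 10^-13 m
For deuteron: λ₂ = h/√(2m₂KE) = 2.48 × 10^-13 m

Since λ ∝ 1/√m at constant kinetic energy, the lighter particle has the longer wavelength.

The neutron has the longer de Broglie wavelength.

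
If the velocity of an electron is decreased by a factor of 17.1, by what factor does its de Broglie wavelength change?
The wavelength increases by a factor of 17.1.

From λ = h/(mv), the wavelength is inversely proportional to velocity:

λ ∝ 1/v

If v → v/17.1, then λ → 17.1λ

When velocity is decreased by a factor of 17.1, the wavelength increases by a factor of 17.1.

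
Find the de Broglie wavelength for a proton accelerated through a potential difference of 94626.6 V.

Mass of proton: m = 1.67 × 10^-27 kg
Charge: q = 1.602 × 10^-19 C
9.31 × 10^-14 m

When a particle is accelerated through voltage V, it gains kinetic energy KE = qV.

The de Broglie wavelength is then λ = h/√(2mqV):

λ = h/√(2mqV)
λ = (6.626 × 10^-34 J·s) / √(2 × 1.67 × 10^-27 kg × 1.602 × 10^-19 C × 94626.6 V)
λ = 9.31 × 10^-14 m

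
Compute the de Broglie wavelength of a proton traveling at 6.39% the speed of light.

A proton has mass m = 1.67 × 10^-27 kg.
2.07 × 10^-14 m

Using the de Broglie relation λ = h/(mv):

v = 6.39% × c = 1.916 × 10^7 m/s

λ = h/(mv)
λ = (6.626 × 10^-34 J·s) / (1.67 × 10^-27 kg × 1.916 × 10^7 m/s)
λ = 2.07 × 10^-14 m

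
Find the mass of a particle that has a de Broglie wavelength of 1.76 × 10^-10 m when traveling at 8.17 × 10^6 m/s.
4.61 × 10^-31 kg

From the de Broglie relation λ = h/(mv), we solve for m:

m = h/(λv)
m = (6.626 × 10^-34 J·s) / (1.76 × 10^-10 m × 8.17 × 10^6 m/s)
m = 4.61 × 10^-31 kg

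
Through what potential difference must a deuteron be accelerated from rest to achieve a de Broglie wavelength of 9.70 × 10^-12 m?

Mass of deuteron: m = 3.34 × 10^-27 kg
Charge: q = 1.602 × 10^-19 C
4.36 V

From λ = h/√(2mqV), we solve for V:

λ² = h²/(2mqV)
V = h²/(2mqλ²)
V = (6.626 × 10^-34 J·s)² / (2 × 3.34 × 10^-27 kg × 1.602 × 10^-19 C × (9.70 × 10^-12 m)²)
V = 4.36 V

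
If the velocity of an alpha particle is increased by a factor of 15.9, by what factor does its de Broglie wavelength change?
The wavelength decreases by a factor of 15.9.

From λ = h/(mv), the wavelength is inversely proportional to velocity:

λ ∝ 1/v

If v → 15.9v, then λ → λ/15.9

When velocity is increased by a factor of 15.9, the wavelength decreases by a factor of 15.9.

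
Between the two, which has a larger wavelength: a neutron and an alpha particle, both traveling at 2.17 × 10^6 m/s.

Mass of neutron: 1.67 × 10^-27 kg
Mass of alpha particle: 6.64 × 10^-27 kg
The neutron has the longer wavelength.

Using λ = h/(mv), since both particles have the same velocity, the wavelength depends only on mass.

For neutron: λ₁ = h/(m₁v) = 1.83 × 10^-13 m
For alpha particle: λ₂ = h/(m₂v) = 4.60 × 10^-14 m

Since λ ∝ 1/m at constant velocity, the lighter particle has the longer wavelength.

The neutron has the longer de Broglie wavelength.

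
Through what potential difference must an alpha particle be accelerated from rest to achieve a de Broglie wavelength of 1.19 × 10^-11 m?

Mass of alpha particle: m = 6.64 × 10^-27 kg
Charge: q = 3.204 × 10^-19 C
7.29 × 10^-1 V

From λ = h/√(2mqV), we solve for V:

λ² = h²/(2mqV)
V = h²/(2mqλ²)
V = (6.626 × 10^-34 J·s)² / (2 × 6.64 × 10^-27 kg × 3.204 × 10^-19 C × (1.19 × 10^-11 m)²)
V = 7.29 × 10^-1 V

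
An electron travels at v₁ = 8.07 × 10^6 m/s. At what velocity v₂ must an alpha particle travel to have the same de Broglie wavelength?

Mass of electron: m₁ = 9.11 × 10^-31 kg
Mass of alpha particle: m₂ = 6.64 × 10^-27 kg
v₂ = 1.11 × 10^3 m/s

For equal de Broglie wavelengths: λ₁ = λ₂

h/(m₁v₁) = h/(m₂v₂)
m₁v₁ = m₂v₂
v₂ = v₁ · (m₁/m₂)

v₂ = 8.07 × 10^6 m/s × (9.11 × 10^-31 kg / 6.64 × 10^-27 kg)
v₂ = 1.11 × 10^3 m/s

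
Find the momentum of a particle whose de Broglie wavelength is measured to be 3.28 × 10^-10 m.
2.02 × 10^-24 kg·m/s

From the de Broglie relation λ = h/p, we solve for p:

p = h/λ
p = (6.626 × 10^-34 J·s) / (3.28 × 10^-10 m)
p = 2.02 × 10^-24 kg·m/s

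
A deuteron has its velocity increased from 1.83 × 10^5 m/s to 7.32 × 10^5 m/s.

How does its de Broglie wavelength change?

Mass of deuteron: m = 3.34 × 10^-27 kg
The wavelength decreases by a factor of 4.

Using λ = h/(mv):

Initial wavelength: λ₁ = h/(mv₁) = 1.08 × 10^-12 m
Final wavelength: λ₂ = h/(mv₂) = 2.71 × 10^-13 m

Since λ ∝ 1/v, when velocity increases by a factor of 4, the wavelength decreases by a factor of 4.

λ₂/λ₁ = v₁/v₂ = 1/4

The wavelength decreases by a factor of 4.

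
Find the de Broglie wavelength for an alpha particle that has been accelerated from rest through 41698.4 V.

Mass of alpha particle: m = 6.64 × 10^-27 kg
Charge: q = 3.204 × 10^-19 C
4.97 × 10^-14 m

When a particle is accelerated through voltage V, it gains kinetic energy KE = qV.

The de Broglie wavelength is then λ = h/√(2mqV):

λ = h/√(2mqV)
λ = (6.626 × 10^-34 J·s) / √(2 × 6.64 × 10^-27 kg × 3.204 × 10^-19 C × 41698.4 V)
λ = 4.97 × 10^-14 m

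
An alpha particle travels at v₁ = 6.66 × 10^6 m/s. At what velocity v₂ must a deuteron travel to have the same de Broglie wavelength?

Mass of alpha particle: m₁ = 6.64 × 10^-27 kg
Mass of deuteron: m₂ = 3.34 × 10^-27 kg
v₂ = 1.32 × 10^7 m/s

For equal de Broglie wavelengths: λ₁ = λ₂

h/(m₁v₁) = h/(m₂v₂)
m₁v₁ = m₂v₂
v₂ = v₁ · (m₁/m₂)

v₂ = 6.66 × 10^6 m/s × (6.64 × 10^-27 kg / 3.34 × 10^-27 kg)
v₂ = 1.32 × 10^7 m/s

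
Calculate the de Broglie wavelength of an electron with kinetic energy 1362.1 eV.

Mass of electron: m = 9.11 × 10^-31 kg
3.32 × 10^-11 m

Using λ = h/√(2mKE):

First convert KE to Joules: KE = 1362.1 eV = 2.182 × 10^-16 J

λ = h/√(2mKE)
λ = (6.626 × 10^-34 J·s) / √(2 × 9.11 × 10^-31 kg × 2.182 × 10^-16 J)
λ = 3.32 × 10^-11 m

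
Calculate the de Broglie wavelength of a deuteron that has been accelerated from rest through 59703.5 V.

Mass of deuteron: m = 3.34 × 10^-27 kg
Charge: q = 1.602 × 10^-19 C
8.29 × 10^-14 m

When a particle is accelerated through voltage V, it gains kinetic energy KE = qV.

The de Broglie wavelength is then λ = h/√(2mqV):

λ = h/√(2mqV)
λ = (6.626 × 10^-34 J·s) / √(2 × 3.34 × 10^-27 kg × 1.602 × 10^-19 C × 59703.5 V)
λ = 8.29 × 10^-14 m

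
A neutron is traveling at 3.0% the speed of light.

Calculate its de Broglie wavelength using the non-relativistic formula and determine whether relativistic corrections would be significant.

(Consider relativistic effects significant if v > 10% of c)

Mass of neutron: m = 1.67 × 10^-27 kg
No, relativistic corrections are not needed.

Using the non-relativistic de Broglie formula λ = h/(mv):

v = 3.0% × c = 8.994 × 10^6 m/s

λ = h/(mv)
λ = (6.626 × 10^-34 J·s) / (1.67 × 10^-27 kg × 8.994 × 10^6 m/s)
λ = 4.41 × 10^-14 m

Since v = 3.0% of c < 10% of c, relativistic corrections are NOT significant and this non-relativistic result is a good approximation.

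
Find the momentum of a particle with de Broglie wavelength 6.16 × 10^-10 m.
1.08 × 10^-24 kg·m/s

From the de Broglie relation λ = h/p, we solve for p:

p = h/λ
p = (6.626 × 10^-34 J·s) / (6.16 × 10^-10 m)
p = 1.08 × 10^-24 kg·m/s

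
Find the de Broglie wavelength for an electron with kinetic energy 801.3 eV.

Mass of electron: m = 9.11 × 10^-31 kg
4.33 × 10^-11 m

Using λ = h/√(2mKE):

First convert KE to Joules: KE = 801.3 eV = 1.284 × 10^-16 J

λ = h/√(2mKE)
λ = (6.626 × 10^-34 J·s) / √(2 × 9.11 × 10^-31 kg × 1.284 × 10^-16 J)
λ = 4.33 × 10^-11 m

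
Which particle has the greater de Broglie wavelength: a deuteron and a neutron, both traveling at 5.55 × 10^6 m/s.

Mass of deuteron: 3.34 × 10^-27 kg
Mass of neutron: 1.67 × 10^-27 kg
The neutron has the longer wavelength.

Using λ = h/(mv), since both particles have the same velocity, the wavelength depends only on mass.

For deuteron: λ₁ = h/(m₁v) = 3.57 × 10^-14 m
For neutron: λ₂ = h/(m₂v) = 7.15 × 10^-14 m

Since λ ∝ 1/m at constant velocity, the lighter particle has the longer wavelength.

The neutron has the longer de Broglie wavelength.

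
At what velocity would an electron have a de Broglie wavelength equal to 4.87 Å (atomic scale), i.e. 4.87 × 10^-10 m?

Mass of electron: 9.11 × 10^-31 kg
1.49 × 10^6 m/s

From λ = h/(mv), solve for v:

v = h/(mλ)
v = (6.626 × 10^-34 J·s) / (9.11 × 10^-31 kg × 4.87 × 10^-10 m)
v = 1.49 × 10^6 m/s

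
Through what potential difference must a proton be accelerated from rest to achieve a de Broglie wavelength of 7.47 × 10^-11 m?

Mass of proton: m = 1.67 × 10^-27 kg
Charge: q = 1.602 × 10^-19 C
1.47 × 10^-1 V

From λ = h/√(2mqV), we solve for V:

λ² = h²/(2mqV)
V = h²/(2mqλ²)
V = (6.626 × 10^-34 J·s)² / (2 × 1.67 × 10^-27 kg × 1.602 × 10^-19 C × (7.47 × 10^-11 m)²)
V = 1.47 × 10^-1 V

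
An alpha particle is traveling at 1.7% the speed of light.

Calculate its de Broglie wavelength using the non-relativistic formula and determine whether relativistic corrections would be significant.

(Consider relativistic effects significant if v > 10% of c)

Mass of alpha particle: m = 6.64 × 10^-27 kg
No, relativistic corrections are not needed.

Using the non-relativistic de Broglie formula λ = h/(mv):

v = 1.7% × c = 5.096 × 10^6 m/s

λ = h/(mv)
λ = (6.626 × 10^-34 J·s) / (6.64 × 10^-27 kg × 5.096 × 10^6 m/s)
λ = 1.96 × 10^-14 m

Since v = 1.7% of c < 10% of c, relativistic corrections are NOT significant and this non-relativistic result is a good approximation.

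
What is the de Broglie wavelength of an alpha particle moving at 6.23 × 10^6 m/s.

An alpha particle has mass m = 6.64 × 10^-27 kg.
1.60 × 10^-14 m

Using the de Broglie relation λ = h/(mv):

λ = h/(mv)
λ = (6.626 × 10^-34 J·s) / (6.64 × 10^-27 kg × 6.23 × 10^6 m/s)
λ = 1.60 × 10^-14 m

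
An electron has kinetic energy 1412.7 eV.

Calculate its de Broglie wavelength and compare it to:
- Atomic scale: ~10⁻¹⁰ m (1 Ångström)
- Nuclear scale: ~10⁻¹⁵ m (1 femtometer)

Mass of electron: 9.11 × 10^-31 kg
λ = 3.26 × 10^-11 m, which is between nuclear and atomic scales.

Using λ = h/√(2mKE):

KE = 1412.7 eV = 2.263 × 10^-16 J

λ = h/√(2mKE)
λ = (6.626 × 10^-34 J·s) / √(2 × 9.11 × 10^-31 kg × 2.263 × 10^-16 J)
λ = 3.26 × 10^-11 m

Comparison:
- Atomic scale (10⁻¹⁰ m): λ is 0.33× this size
- Nuclear scale (10⁻¹⁵ m): λ is 3.3e+04× this size

The wavelength is between nuclear and atomic scales.

This wavelength is appropriate for probing atomic structure but too large for nuclear physics experiments.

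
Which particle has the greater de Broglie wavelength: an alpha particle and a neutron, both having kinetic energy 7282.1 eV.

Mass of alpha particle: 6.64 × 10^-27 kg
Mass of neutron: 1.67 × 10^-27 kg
The neutron has the longer wavelength.

Using λ = h/√(2mKE):

For alpha particle: λ₁ = h/√(2m₁KE) = 1.68 × 10^-13 m
For neutron: λ₂ = h/√(2m₂KE) = 3.36 × 10^-13 m

Since λ ∝ 1/√m at constant kinetic energy, the lighter particle has the longer wavelength.

The neutron has the longer de Broglie wavelength.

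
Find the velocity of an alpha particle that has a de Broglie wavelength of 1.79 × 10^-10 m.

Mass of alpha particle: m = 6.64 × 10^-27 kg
5.57 × 10^2 m/s

From the de Broglie relation λ = h/(mv), we solve for v:

v = h/(mλ)
v = (6.626 × 10^-34 J·s) / (6.64 × 10^-27 kg × 1.79 × 10^-10 m)
v = 5.57 × 10^2 m/s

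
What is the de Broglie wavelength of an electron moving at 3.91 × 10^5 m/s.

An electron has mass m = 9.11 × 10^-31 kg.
1.86 × 10^-9 m

Using the de Broglie relation λ = h/(mv):

λ = h/(mv)
λ = (6.626 × 10^-34 J·s) / (9.11 × 10^-31 kg × 3.91 × 10^5 m/s)
λ = 1.86 × 10^-9 m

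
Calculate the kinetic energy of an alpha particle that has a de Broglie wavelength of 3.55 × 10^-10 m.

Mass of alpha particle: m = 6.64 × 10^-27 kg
2.62 × 10^-22 J (or 1.64 × 10^-3 eV)

From λ = h/√(2mKE), we solve for KE:

λ² = h²/(2mKE)
KE = h²/(2mλ²)
KE = (6.626 × 10^-34 J·s)² / (2 × 6.64 × 10^-27 kg × (3.55 × 10^-10 m)²)
KE = 2.62 × 10^-22 J
KE = 1.64 × 10^-3 eV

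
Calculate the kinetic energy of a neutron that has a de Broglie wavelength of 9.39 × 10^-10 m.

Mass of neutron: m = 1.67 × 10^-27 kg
1.49 × 10^-22 J (or 9.30 × 10^-4 eV)

From λ = h/√(2mKE), we solve for KE:

λ² = h²/(2mKE)
KE = h²/(2mλ²)
KE = (6.626 × 10^-34 J·s)² / (2 × 1.67 × 10^-27 kg × (9.39 × 10^-10 m)²)
KE = 1.49 × 10^-22 J
KE = 9.30 × 10^-4 eV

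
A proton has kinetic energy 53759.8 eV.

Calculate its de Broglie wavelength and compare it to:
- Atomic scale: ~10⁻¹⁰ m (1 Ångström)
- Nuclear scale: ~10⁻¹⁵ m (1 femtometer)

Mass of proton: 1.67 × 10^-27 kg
λ = 1.24 × 10^-13 m, which is between nuclear and atomic scales.

Using λ = h/√(2mKE):

KE = 53759.8 eV = 8.613 × 10^-15 J

λ = h/√(2mKE)
λ = (6.626 × 10^-34 J·s) / √(2 × 1.67 × 10^-27 kg × 8.613 × 10^-15 J)
λ = 1.24 × 10^-13 m

Comparison:
- Atomic scale (10⁻¹⁰ m): λ is 0.0012× this size
- Nuclear scale (10⁻¹⁵ m): λ is 1.2e+02× this size

The wavelength is between nuclear and atomic scales.

This wavelength is appropriate for probing atomic structure but too large for nuclear physics experiments.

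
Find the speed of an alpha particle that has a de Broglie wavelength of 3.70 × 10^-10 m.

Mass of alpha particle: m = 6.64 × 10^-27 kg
2.70 × 10^2 m/s

From the de Broglie relation λ = h/(mv), we solve for v:

v = h/(mλ)
v = (6.626 × 10^-34 J·s) / (6.64 × 10^-27 kg × 3.70 × 10^-10 m)
v = 2.70 × 10^2 m/s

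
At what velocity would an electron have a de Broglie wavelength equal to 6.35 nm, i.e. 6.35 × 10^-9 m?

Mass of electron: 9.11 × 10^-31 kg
1.15 × 10^5 m/s

From λ = h/(mv), solve for v:

v = h/(mλ)
v = (6.626 × 10^-34 J·s) / (9.11 × 10^-31 kg × 6.35 × 10^-9 m)
v = 1.15 × 10^5 m/s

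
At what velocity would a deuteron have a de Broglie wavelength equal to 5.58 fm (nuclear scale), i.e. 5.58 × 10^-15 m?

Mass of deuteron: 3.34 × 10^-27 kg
3.56 × 10^7 m/s

From λ = h/(mv), solve for v:

v = h/(mλ)
v = (6.626 × 10^-34 J·s) / (3.34 × 10^-27 kg × 5.58 × 10^-15 m)
v = 3.56 × 10^7 m/s

Note: This velocity is 11.9% of the speed of light, so relativistic corrections would be needed for a more accurate calculation.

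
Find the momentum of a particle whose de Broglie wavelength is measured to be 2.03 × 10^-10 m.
3.26 × 10^-24 kg·m/s

From the de Broglie relation λ = h/p, we solve for p:

p = h/λ
p = (6.626 × 10^-34 J·s) / (2.03 × 10^-10 m)
p = 3.26 × 10^-24 kg·m/s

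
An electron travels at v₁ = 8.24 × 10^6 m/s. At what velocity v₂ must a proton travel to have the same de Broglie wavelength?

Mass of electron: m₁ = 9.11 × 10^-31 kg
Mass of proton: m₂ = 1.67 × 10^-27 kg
v₂ = 4.49 × 10^3 m/s

For equal de Broglie wavelengths: λ₁ = λ₂

h/(m₁v₁) = h/(m₂v₂)
m₁v₁ = m₂v₂
v₂ = v₁ · (m₁/m₂)

v₂ = 8.24 × 10^6 m/s × (9.11 × 10^-31 kg / 1.67 × 10^-27 kg)
v₂ = 4.49 × 10^3 m/s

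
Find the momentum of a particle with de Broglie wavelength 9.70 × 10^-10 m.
6.83 × 10^-25 kg·m/s

From the de Broglie relation λ = h/p, we solve for p:

p = h/λ
p = (6.626 × 10^-34 J·s) / (9.70 × 10^-10 m)
p = 6.83 × 10^-25 kg·m/s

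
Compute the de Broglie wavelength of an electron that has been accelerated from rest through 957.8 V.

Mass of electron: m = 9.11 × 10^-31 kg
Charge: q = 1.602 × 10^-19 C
3.96 × 10^-11 m

When a particle is accelerated through voltage V, it gains kinetic energy KE = qV.

The de Broglie wavelength is then λ = h/√(2mqV):

λ = h/√(2mqV)
λ = (6.626 × 10^-34 J·s) / √(2 × 9.11 × 10^-31 kg × 1.602 × 10^-19 C × 957.8 V)
λ = 3.96 × 10^-11 m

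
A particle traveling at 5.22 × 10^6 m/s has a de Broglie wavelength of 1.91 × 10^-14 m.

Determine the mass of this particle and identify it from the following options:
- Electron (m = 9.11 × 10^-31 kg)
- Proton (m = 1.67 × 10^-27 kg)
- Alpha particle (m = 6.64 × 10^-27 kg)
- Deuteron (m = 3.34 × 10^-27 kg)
The particle is an alpha particle.

From λ = h/(mv), solve for mass:

m = h/(λv)
m = (6.626 × 10^-34 J·s) / (1.91 × 10^-14 m × 5.22 × 10^6 m/s)
m = 6.65 × 10^-27 kg

Comparing with the listed masses, this is closest to an alpha particle.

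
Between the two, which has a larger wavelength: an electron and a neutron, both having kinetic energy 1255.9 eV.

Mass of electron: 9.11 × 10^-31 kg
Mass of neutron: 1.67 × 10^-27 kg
The electron has the longer wavelength.

Using λ = h/√(2mKE):

For electron: λ₁ = h/√(2m₁KE) = 3.46 × 10^-11 m
For neutron: λ₂ = h/√(2m₂KE) = 8.08 × 10^-13 m

Since λ ∝ 1/√m at constant kinetic energy, the lighter particle has the longer wavelength.

The electron has the longer de Broglie wavelength.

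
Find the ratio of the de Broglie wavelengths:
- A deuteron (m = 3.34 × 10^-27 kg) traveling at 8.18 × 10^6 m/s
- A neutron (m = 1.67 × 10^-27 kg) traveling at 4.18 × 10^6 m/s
λ₁/λ₂ = 0.256

Using λ = h/(mv):

λ₁ = h/(m₁v₁) = 2.43 × 10^-14 m
λ₂ = h/(m₂v₂) = 9.49 × 10^-14 m

Ratio λ₁/λ₂ = (m₂v₂)/(m₁v₁)
         = (1.67 × 10^-27 kg × 4.18 × 10^6 m/s) / (3.34 × 10^-27 kg × 8.18 × 10^6 m/s)
         = 0.256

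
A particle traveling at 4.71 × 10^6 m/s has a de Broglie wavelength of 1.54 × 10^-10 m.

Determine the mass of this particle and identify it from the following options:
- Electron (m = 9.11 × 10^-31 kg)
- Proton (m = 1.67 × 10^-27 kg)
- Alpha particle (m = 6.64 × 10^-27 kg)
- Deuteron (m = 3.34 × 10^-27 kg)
The particle is an electron.

From λ = h/(mv), solve for mass:

m = h/(λv)
m = (6.626 × 10^-34 J·s) / (1.54 × 10^-10 m × 4.71 × 10^6 m/s)
m = 9.14 × 10^-31 kg

Comparing with the listed masses, this is closest to an electron.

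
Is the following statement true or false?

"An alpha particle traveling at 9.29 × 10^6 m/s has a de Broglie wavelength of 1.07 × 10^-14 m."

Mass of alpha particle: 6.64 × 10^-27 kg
True

The claim is correct.

Using λ = h/(mv):
λ = (6.626 × 10^-34 J·s) / (6.64 × 10^-27 kg × 9.29 × 10^6 m/s)
λ = 1.07 × 10^-14 m

This matches the claimed value.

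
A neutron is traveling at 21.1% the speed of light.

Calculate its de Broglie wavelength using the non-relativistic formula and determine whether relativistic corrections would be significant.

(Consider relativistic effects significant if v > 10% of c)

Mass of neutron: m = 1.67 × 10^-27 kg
Yes, relativistic corrections are needed.

Using the non-relativistic de Broglie formula λ = h/(mv):

v = 21.1% × c = 6.326 × 10^7 m/s

λ = h/(mv)
λ = (6.626 × 10^-34 J·s) / (1.67 × 10^-27 kg × 6.326 × 10^7 m/s)
λ = 6.27 × 10^-15 m

Since v = 21.1% of c > 10% of c, relativistic corrections ARE significant and the actual wavelength would differ from this non-relativistic estimate.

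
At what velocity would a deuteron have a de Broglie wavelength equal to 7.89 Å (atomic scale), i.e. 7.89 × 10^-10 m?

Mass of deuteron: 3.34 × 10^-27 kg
2.51 × 10^2 m/s

From λ = h/(mv), solve for v:

v = h/(mλ)
v = (6.626 × 10^-34 J·s) / (3.34 × 10^-27 kg × 7.89 × 10^-10 m)
v = 2.51 × 10^2 m/s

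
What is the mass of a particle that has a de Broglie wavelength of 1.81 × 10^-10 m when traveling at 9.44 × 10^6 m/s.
3.88 × 10^-31 kg

From the de Broglie relation λ = h/(mv), we solve for m:

m = h/(λv)
m = (6.626 × 10^-34 J·s) / (1.81 × 10^-10 m × 9.44 × 10^6 m/s)
m = 3.88 × 10^-31 kg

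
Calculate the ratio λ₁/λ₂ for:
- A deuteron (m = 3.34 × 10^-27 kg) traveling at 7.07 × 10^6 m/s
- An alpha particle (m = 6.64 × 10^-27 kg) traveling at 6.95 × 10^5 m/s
λ₁/λ₂ = 0.195

Using λ = h/(mv):

λ₁ = h/(m₁v₁) = 2.81 × 10^-14 m
λ₂ = h/(m₂v₂) = 1.44 × 10^-13 m

Ratio λ₁/λ₂ = (m₂v₂)/(m₁v₁)
         = (6.64 × 10^-27 kg × 6.95 × 10^5 m/s) / (3.34 × 10^-27 kg × 7.07 × 10^6 m/s)
         = 0.195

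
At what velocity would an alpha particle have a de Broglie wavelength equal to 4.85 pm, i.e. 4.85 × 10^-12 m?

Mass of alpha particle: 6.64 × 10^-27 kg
2.06 × 10^4 m/s

From λ = h/(mv), solve for v:

v = h/(mλ)
v = (6.626 × 10^-34 J·s) / (6.64 × 10^-27 kg × 4.85 × 10^-12 m)
v = 2.06 × 10^4 m/s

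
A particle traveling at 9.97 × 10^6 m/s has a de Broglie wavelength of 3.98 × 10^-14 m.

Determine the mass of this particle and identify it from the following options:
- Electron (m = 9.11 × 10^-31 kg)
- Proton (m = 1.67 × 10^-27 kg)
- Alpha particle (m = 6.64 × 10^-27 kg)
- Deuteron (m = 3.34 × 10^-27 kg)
The particle is a proton.

From λ = h/(mv), solve for mass:

m = h/(λv)
m = (6.626 × 10^-34 J·s) / (3.98 × 10^-14 m × 9.97 × 10^6 m/s)
m = 1.67 × 10^-27 kg

Comparing with the listed masses, this is closest to a proton.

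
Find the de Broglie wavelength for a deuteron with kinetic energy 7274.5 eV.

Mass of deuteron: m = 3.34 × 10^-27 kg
2.37 × 10^-13 m

Using λ = h/√(2mKE):

First convert KE to Joules: KE = 7274.5 eV = 1.166 × 10^-15 J

λ = h/√(2mKE)
λ = (6.626 × 10^-34 J·s) / √(2 × 3.34 × 10^-27 kg × 1.166 × 10^-15 J)
λ = 2.37 × 10^-13 m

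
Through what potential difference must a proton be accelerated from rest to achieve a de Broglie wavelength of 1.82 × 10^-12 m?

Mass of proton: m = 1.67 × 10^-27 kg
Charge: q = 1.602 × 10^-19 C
248 V

From λ = h/√(2mqV), we solve for V:

λ² = h²/(2mqV)
V = h²/(2mqλ²)
V = (6.626 × 10^-34 J·s)² / (2 × 1.67 × 10^-27 kg × 1.602 × 10^-19 C × (1.82 × 10^-12 m)²)
V = 248 V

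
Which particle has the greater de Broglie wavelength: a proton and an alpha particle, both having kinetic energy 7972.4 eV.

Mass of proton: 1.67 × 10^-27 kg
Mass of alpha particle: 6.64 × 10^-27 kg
The proton has the longer wavelength.

Using λ = h/√(2mKE):

For proton: λ₁ = h/√(2m₁KE) = 3.21 × 10^-13 m
For alpha particle: λ₂ = h/√(2m₂KE) = 1.61 × 10^-13 m

Since λ ∝ 1/√m at constant kinetic energy, the lighter particle has the longer wavelength.

The proton has the longer de Broglie wavelength.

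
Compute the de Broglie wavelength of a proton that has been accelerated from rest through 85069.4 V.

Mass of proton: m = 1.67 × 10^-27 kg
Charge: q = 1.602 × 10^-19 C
9.82 × 10^-14 m

When a particle is accelerated through voltage V, it gains kinetic energy KE = qV.

The de Broglie wavelength is then λ = h/√(2mqV):

λ = h/√(2mqV)
λ = (6.626 × 10^-34 J·s) / √(2 × 1.67 × 10^-27 kg × 1.602 × 10^-19 C × 85069.4 V)
λ = 9.82 × 10^-14 m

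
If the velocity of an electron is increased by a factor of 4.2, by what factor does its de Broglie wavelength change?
The wavelength decreases by a factor of 4.2.

From λ = h/(mv), the wavelength is inversely proportional to velocity:

λ ∝ 1/v

If v → 4.2v, then λ → λ/4.2

When velocity is increased by a factor of 4.2, the wavelength decreases by a factor of 4.2.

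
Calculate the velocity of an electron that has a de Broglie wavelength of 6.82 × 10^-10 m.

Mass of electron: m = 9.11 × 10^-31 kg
1.07 × 10^6 m/s

From the de Broglie relation λ = h/(mv), we solve for v:

v = h/(mλ)
v = (6.626 × 10^-34 J·s) / (9.11 × 10^-31 kg × 6.82 × 10^-10 m)
v = 1.07 × 10^6 m/s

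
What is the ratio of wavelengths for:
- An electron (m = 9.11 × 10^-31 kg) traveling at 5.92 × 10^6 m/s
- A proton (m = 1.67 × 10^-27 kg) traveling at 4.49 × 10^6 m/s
λ₁/λ₂ = 1.39 × 10^3

Using λ = h/(mv):

λ₁ = h/(m₁v₁) = 1.23 × 10^-10 m
λ₂ = h/(m₂v₂) = 8.84 × 10^-14 m

Ratio λ₁/λ₂ = (m₂v₂)/(m₁v₁)
         = (1.67 × 10^-27 kg × 4.49 × 10^6 m/s) / (9.11 × 10^-31 kg × 5.92 × 10^6 m/s)
         = 1.39 × 10^3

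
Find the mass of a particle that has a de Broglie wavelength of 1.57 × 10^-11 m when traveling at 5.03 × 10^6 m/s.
8.39 × 10^-30 kg

From the de Broglie relation λ = h/(mv), we solve for m:

m = h/(λv)
m = (6.626 × 10^-34 J·s) / (1.57 × 10^-11 m × 5.03 × 10^6 m/s)
m = 8.39 × 10^-30 kg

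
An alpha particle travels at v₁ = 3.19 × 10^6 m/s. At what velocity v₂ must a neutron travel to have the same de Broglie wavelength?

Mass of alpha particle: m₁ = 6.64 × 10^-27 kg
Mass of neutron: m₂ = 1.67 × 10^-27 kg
v₂ = 1.27 × 10^7 m/s

For equal de Broglie wavelengths: λ₁ = λ₂

h/(m₁v₁) = h/(m₂v₂)
m₁v₁ = m₂v₂
v₂ = v₁ · (m₁/m₂)

v₂ = 3.19 × 10^6 m/s × (6.64 × 10^-27 kg / 1.67 × 10^-27 kg)
v₂ = 1.27 × 10^7 m/s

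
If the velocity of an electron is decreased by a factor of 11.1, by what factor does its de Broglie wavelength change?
The wavelength increases by a factor of 11.1.

From λ = h/(mv), the wavelength is inversely proportional to velocity:

λ ∝ 1/v

If v → v/11.1, then λ → 11.1λ

When velocity is decreased by a factor of 11.1, the wavelength increases by a factor of 11.1.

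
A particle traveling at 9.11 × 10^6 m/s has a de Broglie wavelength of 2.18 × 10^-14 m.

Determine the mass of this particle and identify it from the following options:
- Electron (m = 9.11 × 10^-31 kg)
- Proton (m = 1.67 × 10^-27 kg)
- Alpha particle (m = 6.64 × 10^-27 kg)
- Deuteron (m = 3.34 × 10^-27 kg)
The particle is a deuteron.

From λ = h/(mv), solve for mass:

m = h/(λv)
m = (6.626 × 10^-34 J·s) / (2.18 × 10^-14 m × 9.11 × 10^6 m/s)
m = 3.34 × 10^-27 kg

Comparing with the listed masses, this is closest to a deuteron.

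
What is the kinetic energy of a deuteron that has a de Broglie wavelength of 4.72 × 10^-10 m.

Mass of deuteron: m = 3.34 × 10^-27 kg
2.95 × 10^-22 J (or 1.84 × 10^-3 eV)

From λ = h/√(2mKE), we solve for KE:

λ² = h²/(2mKE)
KE = h²/(2mλ²)
KE = (6.626 × 10^-34 J·s)² / (2 × 3.34 × 10^-27 kg × (4.72 × 10^-10 m)²)
KE = 2.95 × 10^-22 J
KE = 1.84 × 10^-3 eV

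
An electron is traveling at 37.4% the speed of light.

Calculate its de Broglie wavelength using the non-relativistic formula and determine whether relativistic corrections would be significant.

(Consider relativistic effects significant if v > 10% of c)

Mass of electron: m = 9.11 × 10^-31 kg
Yes, relativistic corrections are needed.

Using the non-relativistic de Broglie formula λ = h/(mv):

v = 37.4% × c = 1.121 × 10^8 m/s

λ = h/(mv)
λ = (6.626 × 10^-34 J·s) / (9.11 × 10^-31 kg × 1.121 × 10^8 m/s)
λ = 6.49 × 10^-12 m

Since v = 37.4% of c > 10% of c, relativistic corrections ARE significant and the actual wavelength would differ from this non-relativistic estimate.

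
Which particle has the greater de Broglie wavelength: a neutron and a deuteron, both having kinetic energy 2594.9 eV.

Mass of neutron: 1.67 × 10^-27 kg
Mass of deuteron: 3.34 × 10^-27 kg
The neutron has the longer wavelength.

Using λ = h/√(2mKE):

For neutron: λ₁ = h/√(2m₁KE) = 5.62 × 10^-13 m
For deuteron: λ₂ = h/√(2m₂KE) = 3.98 × 10^-13 m

Since λ ∝ 1/√m at constant kinetic energy, the lighter particle has the longer wavelength.

The neutron has the longer de Broglie wavelength.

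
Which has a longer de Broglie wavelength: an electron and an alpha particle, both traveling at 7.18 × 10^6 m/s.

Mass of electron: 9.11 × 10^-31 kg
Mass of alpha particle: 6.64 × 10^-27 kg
The electron has the longer wavelength.

Using λ = h/(mv), since both particles have the same velocity, the wavelength depends only on mass.

For electron: λ₁ = h/(m₁v) = 1.01 × 10^-10 m
For alpha particle: λ₂ = h/(m₂v) = 1.39 × 10^-14 m

Since λ ∝ 1/m at constant velocity, the lighter particle has the longer wavelength.

The electron has the longer de Broglie wavelength.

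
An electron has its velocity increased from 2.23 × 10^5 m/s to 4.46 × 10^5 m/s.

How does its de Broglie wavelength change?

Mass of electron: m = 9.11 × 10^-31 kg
The wavelength decreases by a factor of 2.

Using λ = h/(mv):

Initial wavelength: λ₁ = h/(mv₁) = 3.26 × 10^-9 m
Final wavelength: λ₂ = h/(mv₂) = 1.63 × 10^-9 m

Since λ ∝ 1/v, when velocity increases by a factor of 2, the wavelength decreases by a factor of 2.

λ₂/λ₁ = v₁/v₂ = 1/2

The wavelength decreases by a factor of 2.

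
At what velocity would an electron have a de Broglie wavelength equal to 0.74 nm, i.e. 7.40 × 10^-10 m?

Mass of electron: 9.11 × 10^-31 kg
9.83 × 10^5 m/s

From λ = h/(mv), solve for v:

v = h/(mλ)
v = (6.626 × 10^-34 J·s) / (9.11 × 10^-31 kg × 7.40 × 10^-10 m)
v = 9.83 × 10^5 m/s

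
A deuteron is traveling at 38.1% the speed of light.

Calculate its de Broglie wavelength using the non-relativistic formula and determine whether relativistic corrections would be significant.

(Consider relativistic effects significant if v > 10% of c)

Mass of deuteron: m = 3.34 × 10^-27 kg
Yes, relativistic corrections are needed.

Using the non-relativistic de Broglie formula λ = h/(mv):

v = 38.1% × c = 1.142 × 10^8 m/s

λ = h/(mv)
λ = (6.626 × 10^-34 J·s) / (3.34 × 10^-27 kg × 1.142 × 10^8 m/s)
λ = 1.74 × 10^-15 m

Since v = 38.1% of c > 10% of c, relativistic corrections ARE significant and the actual wavelength would differ from this non-relativistic estimate.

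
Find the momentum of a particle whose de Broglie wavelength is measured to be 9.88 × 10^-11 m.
6.71 × 10^-24 kg·m/s

From the de Broglie relation λ = h/p, we solve for p:

p = h/λ
p = (6.626 × 10^-34 J·s) / (9.88 × 10^-11 m)
p = 6.71 × 10^-24 kg·m/s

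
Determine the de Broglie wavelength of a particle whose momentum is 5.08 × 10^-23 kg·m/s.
1.30 × 10^-11 m

Using the de Broglie relation λ = h/p:

λ = h/p
λ = (6.626 × 10^-34 J·s) / (5.08 × 10^-23 kg·m/s)
λ = 1.30 × 10^-11 m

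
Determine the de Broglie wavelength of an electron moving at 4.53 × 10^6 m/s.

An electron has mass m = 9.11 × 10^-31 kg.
1.61 × 10^-10 m

Using the de Broglie relation λ = h/(mv):

λ = h/(mv)
λ = (6.626 × 10^-34 J·s) / (9.11 × 10^-31 kg × 4.53 × 10^6 m/s)
λ = 1.61 × 10^-10 m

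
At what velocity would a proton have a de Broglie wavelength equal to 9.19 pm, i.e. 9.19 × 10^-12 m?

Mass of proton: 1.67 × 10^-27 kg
4.32 × 10^4 m/s

From λ = h/(mv), solve for v:

v = h/(mλ)
v = (6.626 × 10^-34 J·s) / (1.67 × 10^-27 kg × 9.19 × 10^-12 m)
v = 4.32 × 10^4 m/s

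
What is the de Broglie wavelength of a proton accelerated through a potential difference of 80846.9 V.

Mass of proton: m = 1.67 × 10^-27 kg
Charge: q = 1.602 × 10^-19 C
1.01 × 10^-13 m

When a particle is accelerated through voltage V, it gains kinetic energy KE = qV.

The de Broglie wavelength is then λ = h/√(2mqV):

λ = h/√(2mqV)
λ = (6.626 × 10^-34 J·s) / √(2 × 1.67 × 10^-27 kg × 1.602 × 10^-19 C × 80846.9 V)
λ = 1.01 × 10^-13 m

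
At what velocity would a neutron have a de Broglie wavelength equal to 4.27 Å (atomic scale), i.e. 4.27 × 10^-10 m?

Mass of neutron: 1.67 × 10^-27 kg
9.29 × 10^2 m/s

From λ = h/(mv), solve for v:

v = h/(mλ)
v = (6.626 × 10^-34 J·s) / (1.67 × 10^-27 kg × 4.27 × 10^-10 m)
v = 9.29 × 10^2 m/s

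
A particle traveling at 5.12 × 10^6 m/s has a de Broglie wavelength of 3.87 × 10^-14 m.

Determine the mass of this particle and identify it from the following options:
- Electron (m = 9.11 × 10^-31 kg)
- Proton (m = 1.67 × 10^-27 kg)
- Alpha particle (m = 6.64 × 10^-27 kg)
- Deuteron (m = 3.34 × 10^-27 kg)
The particle is a deuteron.

From λ = h/(mv), solve for mass:

m = h/(λv)
m = (6.626 × 10^-34 J·s) / (3.87 × 10^-14 m × 5.12 × 10^6 m/s)
m = 3.34 × 10^-27 kg

Comparing with the listed masses, this is closest to a deuteron.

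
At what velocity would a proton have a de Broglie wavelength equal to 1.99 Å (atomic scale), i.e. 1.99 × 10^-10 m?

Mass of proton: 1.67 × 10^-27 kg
1.99 × 10^3 m/s

From λ = h/(mv), solve for v:

v = h/(mλ)
v = (6.626 × 10^-34 J·s) / (1.67 × 10^-27 kg × 1.99 × 10^-10 m)
v = 1.99 × 10^3 m/s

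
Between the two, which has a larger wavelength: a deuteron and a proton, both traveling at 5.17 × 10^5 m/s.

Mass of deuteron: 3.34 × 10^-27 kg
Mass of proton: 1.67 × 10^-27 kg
The proton has the longer wavelength.

Using λ = h/(mv), since both particles have the same velocity, the wavelength depends only on mass.

For deuteron: λ₁ = h/(m₁v) = 3.84 × 10^-13 m
For proton: λ₂ = h/(m₂v) = 7.67 × 10^-13 m

Since λ ∝ 1/m at constant velocity, the lighter particle has the longer wavelength.

The proton has the longer de Broglie wavelength.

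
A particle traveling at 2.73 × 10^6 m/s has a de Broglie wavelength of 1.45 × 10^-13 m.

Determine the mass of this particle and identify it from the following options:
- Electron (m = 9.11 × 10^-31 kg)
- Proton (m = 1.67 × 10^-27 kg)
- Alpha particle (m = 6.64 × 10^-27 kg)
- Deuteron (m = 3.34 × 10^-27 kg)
The particle is a proton.

From λ = h/(mv), solve for mass:

m = h/(λv)
m = (6.626 × 10^-34 J·s) / (1.45 × 10^-13 m × 2.73 × 10^6 m/s)
m = 1.67 × 10^-27 kg

Comparing with the listed masses, this is closest to a proton.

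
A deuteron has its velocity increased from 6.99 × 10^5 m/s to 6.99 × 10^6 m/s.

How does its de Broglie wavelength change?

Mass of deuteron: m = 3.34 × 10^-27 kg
The wavelength decreases by a factor of 10.

Using λ = h/(mv):

Initial wavelength: λ₁ = h/(mv₁) = 2.84 × 10^-13 m
Final wavelength: λ₂ = h/(mv₂) = 2.84 × 10^-14 m

Since λ ∝ 1/v, when velocity increases by a factor of 10, the wavelength decreases by a factor of 10.

λ₂/λ₁ = v₁/v₂ = 1/10

The wavelength decreases by a factor of 10.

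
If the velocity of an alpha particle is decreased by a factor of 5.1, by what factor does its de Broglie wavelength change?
The wavelength increases by a factor of 5.1.

From λ = h/(mv), the wavelength is inversely proportional to velocity:

λ ∝ 1/v

If v → v/5.1, then λ → 5.1λ

When velocity is decreased by a factor of 5.1, the wavelength increases by a factor of 5.1.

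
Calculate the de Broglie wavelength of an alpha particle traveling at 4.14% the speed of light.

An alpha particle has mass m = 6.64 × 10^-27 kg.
8.04 × 10^-15 m

Using the de Broglie relation λ = h/(mv):

v = 4.14% × c = 1.241 × 10^7 m/s

λ = h/(mv)
λ = (6.626 × 10^-34 J·s) / (6.64 × 10^-27 kg × 1.241 × 10^7 m/s)
λ = 8.04 × 10^-15 m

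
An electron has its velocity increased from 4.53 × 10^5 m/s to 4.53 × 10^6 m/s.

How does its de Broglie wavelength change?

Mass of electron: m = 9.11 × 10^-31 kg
The wavelength decreases by a factor of 10.

Using λ = h/(mv):

Initial wavelength: λ₁ = h/(mv₁) = 1.61 × 10^-9 m
Final wavelength: λ₂ = h/(mv₂) = 1.61 × 10^-10 m

Since λ ∝ 1/v, when velocity increases by a factor of 10, the wavelength decreases by a factor of 10.

λ₂/λ₁ = v₁/v₂ = 1/10

The wavelength decreases by a factor of 10.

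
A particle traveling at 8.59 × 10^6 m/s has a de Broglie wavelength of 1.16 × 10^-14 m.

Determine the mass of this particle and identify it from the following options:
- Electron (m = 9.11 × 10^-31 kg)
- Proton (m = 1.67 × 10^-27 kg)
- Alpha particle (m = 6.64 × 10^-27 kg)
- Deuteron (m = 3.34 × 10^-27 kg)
The particle is an alpha particle.

From λ = h/(mv), solve for mass:

m = h/(λv)
m = (6.626 × 10^-34 J·s) / (1.16 × 10^-14 m × 8.59 × 10^6 m/s)
m = 6.65 × 10^-27 kg

Comparing with the listed masses, this is closest to an alpha particle.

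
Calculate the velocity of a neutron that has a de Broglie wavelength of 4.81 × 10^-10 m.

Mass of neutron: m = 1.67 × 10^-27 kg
8.25 × 10^2 m/s

From the de Broglie relation λ = h/(mv), we solve for v:

v = h/(mλ)
v = (6.626 × 10^-34 J·s) / (1.67 × 10^-27 kg × 4.81 × 10^-10 m)
v = 8.25 × 10^2 m/s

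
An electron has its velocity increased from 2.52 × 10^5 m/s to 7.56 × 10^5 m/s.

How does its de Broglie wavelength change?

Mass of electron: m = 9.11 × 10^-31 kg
The wavelength decreases by a factor of 3.

Using λ = h/(mv):

Initial wavelength: λ₁ = h/(mv₁) = 2.89 × 10^-9 m
Final wavelength: λ₂ = h/(mv₂) = 9.62 × 10^-10 m

Since λ ∝ 1/v, when velocity increases by a factor of 3, the wavelength decreases by a factor of 3.

λ₂/λ₁ = v₁/v₂ = 1/3

The wavelength decreases by a factor of 3.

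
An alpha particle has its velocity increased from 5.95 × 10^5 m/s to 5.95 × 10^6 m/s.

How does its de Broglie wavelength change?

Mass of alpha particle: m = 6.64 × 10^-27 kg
The wavelength decreases by a factor of 10.

Using λ = h/(mv):

Initial wavelength: λ₁ = h/(mv₁) = 1.68 × 10^-13 m
Final wavelength: λ₂ = h/(mv₂) = 1.68 × 10^-14 m

Since λ ∝ 1/v, when velocity increases by a factor of 10, the wavelength decreases by a factor of 10.

λ₂/λ₁ = v₁/v₂ = 1/10

The wavelength decreases by a factor of 10.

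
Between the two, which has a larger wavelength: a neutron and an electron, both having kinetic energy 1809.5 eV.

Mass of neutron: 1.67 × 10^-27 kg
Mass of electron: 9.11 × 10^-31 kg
The electron has the longer wavelength.

Using λ = h/√(2mKE):

For neutron: λ₁ = h/√(2m₁KE) = 6.73 × 10^-13 m
For electron: λ₂ = h/√(2m₂KE) = 2.88 × 10^-11 m

Since λ ∝ 1/√m at constant kinetic energy, the lighter particle has the longer wavelength.

The electron has the longer de Broglie wavelength.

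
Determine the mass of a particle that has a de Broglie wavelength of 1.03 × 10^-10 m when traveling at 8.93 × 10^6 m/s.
7.20 × 10^-31 kg

From the de Broglie relation λ = h/(mv), we solve for m:

m = h/(λv)
m = (6.626 × 10^-34 J·s) / (1.03 × 10^-10 m × 8.93 × 10^6 m/s)
m = 7.20 × 10^-31 kg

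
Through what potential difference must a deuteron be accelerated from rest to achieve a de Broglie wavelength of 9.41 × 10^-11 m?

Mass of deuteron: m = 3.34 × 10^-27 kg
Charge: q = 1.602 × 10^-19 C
4.63 × 10^-2 V

From λ = h/√(2mqV), we solve for V:

λ² = h²/(2mqV)
V = h²/(2mqλ²)
V = (6.626 × 10^-34 J·s)² / (2 × 3.34 × 10^-27 kg × 1.602 × 10^-19 C × (9.41 × 10^-11 m)²)
V = 4.63 × 10^-2 V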